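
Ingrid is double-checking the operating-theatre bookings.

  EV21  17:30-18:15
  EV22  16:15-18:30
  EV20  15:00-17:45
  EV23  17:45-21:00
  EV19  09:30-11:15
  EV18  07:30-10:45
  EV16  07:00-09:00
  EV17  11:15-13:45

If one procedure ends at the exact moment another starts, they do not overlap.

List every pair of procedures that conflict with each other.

EV16 & EV18, EV18 & EV19, EV20 & EV21, EV20 & EV22, EV21 & EV22, EV21 & EV23, EV22 & EV23

Two intervals overlap when each starts before the other ends.
Sorted by start: EV16, EV18, EV19, EV17, EV20, EV22, EV21, EV23.
EV18 starts before EV16 ends → EV16 and EV18 overlap.
EV19 starts after EV16 ends — done with EV16.
EV19 starts before EV18 ends → EV18 and EV19 overlap.
EV17 starts after EV18 ends — done with EV18.
EV17 starts exactly when EV19 ends (back-to-back, no overlap) — done with EV19.
EV20 starts after EV17 ends — done with EV17.
EV22 starts before EV20 ends → EV20 and EV22 overlap.
EV21 starts before EV20 ends → EV20 and EV21 overlap.
EV23 starts exactly when EV20 ends (back-to-back, no overlap).
EV21 starts before EV22 ends → EV22 and EV21 overlap.
EV23 starts before EV22 ends → EV22 and EV23 overlap.
EV23 starts before EV21 ends → EV21 and EV23 overlap.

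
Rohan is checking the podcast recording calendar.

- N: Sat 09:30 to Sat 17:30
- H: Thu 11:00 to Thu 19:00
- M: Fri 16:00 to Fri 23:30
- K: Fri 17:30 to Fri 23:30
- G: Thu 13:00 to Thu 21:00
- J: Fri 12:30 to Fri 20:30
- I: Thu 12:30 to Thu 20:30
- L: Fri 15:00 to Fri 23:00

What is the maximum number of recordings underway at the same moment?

Sort all start/end points and keep a running count:
Thu 11:00 start H → 1
Thu 12:30 start I → 2
Thu 13:00 start G → 3
Thu 19:00 end H → 2
Thu 20:30 end I → 1
Thu 21:00 end G → 0
Fri 12:30 start J → 1
Fri 15:00 start L → 2
Fri 16:00 start M → 3
Fri 17:30 start K → 4
Fri 20:30 end J → 3
Fri 23:00 end L → 2
Fri 23:30 end K → 1
Fri 23:30 end M → 0
Sat 09:30 start N → 1
Sat 17:30 end N → 0
Peak is 4, at Fri 17:30 (J, K, L, M).

4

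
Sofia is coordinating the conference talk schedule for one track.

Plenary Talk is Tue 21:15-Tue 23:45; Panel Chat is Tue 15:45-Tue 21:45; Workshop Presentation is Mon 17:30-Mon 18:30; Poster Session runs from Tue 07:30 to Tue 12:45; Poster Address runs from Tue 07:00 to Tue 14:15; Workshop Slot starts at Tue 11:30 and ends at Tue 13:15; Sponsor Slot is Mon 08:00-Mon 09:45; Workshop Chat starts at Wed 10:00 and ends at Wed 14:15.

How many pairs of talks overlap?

Sorted by start: Sponsor Slot, Workshop Presentation, Poster Address, Poster Session, Workshop Slot, Panel Chat, Plenary Talk, Workshop Chat.
Workshop Presentation starts after Sponsor Slot ends, so nothing later overlaps Sponsor Slot either.
Poster Address starts after Workshop Presentation ends, so nothing later overlaps Workshop Presentation either.
Poster Session starts before Poster Address ends → Poster Address and Poster Session overlap.
Workshop Slot starts before Poster Address ends → Poster Address and Workshop Slot overlap.
Panel Chat starts after Poster Address ends, so nothing later overlaps Poster Address either.
Workshop Slot starts before Poster Session ends → Poster Session and Workshop Slot overlap.
Panel Chat starts after Poster Session ends, so nothing later overlaps Poster Session either.
Panel Chat starts after Workshop Slot ends, so nothing later overlaps Workshop Slot either.
Plenary Talk starts before Panel Chat ends → Panel Chat and Plenary Talk overlap.
Workshop Chat starts after Panel Chat ends.
Workshop Chat starts after Plenary Talk ends.
Overlapping pairs: Panel Chat & Plenary Talk, Poster Address & Poster Session, Poster Address & Workshop Slot, Poster Session & Workshop Slot — 4 in total.

4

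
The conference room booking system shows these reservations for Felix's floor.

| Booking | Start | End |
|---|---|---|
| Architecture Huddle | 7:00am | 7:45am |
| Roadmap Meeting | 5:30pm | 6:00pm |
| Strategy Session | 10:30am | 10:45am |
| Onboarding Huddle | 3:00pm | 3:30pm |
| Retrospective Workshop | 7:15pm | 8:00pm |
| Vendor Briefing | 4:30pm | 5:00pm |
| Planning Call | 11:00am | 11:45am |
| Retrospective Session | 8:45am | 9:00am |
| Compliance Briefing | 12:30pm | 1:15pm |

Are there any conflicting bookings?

Sorted by start: Architecture Huddle, Retrospective Session, Strategy Session, Planning Call, Compliance Briefing, Onboarding Huddle, Vendor Briefing, Roadmap Meeting, Retrospective Workshop.
Retrospective Session starts after Architecture Huddle ends; Architecture Huddle is clear from here.
Strategy Session starts after Retrospective Session ends; Retrospective Session is clear from here.
Planning Call starts after Strategy Session ends; Strategy Session is clear from here.
Compliance Briefing starts after Planning Call ends; Planning Call is clear from here.
Onboarding Huddle starts after Compliance Briefing ends; Compliance Briefing is clear from here.
Vendor Briefing starts after Onboarding Huddle ends; Onboarding Huddle is clear from here.
Roadmap Meeting starts after Vendor Briefing ends; Vendor Briefing is clear from here.
Retrospective Workshop starts after Roadmap Meeting ends.
Every pair is clear; the schedule has no overlaps.

No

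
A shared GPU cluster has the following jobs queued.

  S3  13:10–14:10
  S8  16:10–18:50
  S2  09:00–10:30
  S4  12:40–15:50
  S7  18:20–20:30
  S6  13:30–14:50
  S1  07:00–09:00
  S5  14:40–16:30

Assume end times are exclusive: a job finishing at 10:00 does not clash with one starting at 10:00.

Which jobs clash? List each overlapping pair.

S3 & S4, S3 & S6, S4 & S5, S4 & S6, S5 & S6, S5 & S8, S7 & S8

Sorted by start: S1, S2, S4, S3, S6, S5, S8, S7.
S2 starts exactly when S1 ends (back-to-back, no overlap) — done with S1.
S4 starts after S2 ends — done with S2.
S3 starts before S4 ends → S4 and S3 overlap.
S6 starts before S4 ends → S4 and S6 overlap.
S5 starts before S4 ends → S4 and S5 overlap.
S8 starts after S4 ends — done with S4.
S6 starts before S3 ends → S3 and S6 overlap.
S5 starts after S3 ends — done with S3.
S5 starts before S6 ends → S6 and S5 overlap.
S8 starts after S6 ends — done with S6.
S8 starts before S5 ends → S5 and S8 overlap.
S7 starts after S5 ends.
S7 starts before S8 ends → S8 and S7 overlap.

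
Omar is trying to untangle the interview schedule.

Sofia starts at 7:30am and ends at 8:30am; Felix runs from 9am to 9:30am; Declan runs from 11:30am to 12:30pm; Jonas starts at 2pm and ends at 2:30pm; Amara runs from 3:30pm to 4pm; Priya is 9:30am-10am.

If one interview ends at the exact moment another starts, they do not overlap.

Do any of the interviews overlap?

No

Sorted by start: Sofia, Felix, Priya, Declan, Jonas, Amara.
Felix starts after Sofia ends, so Sofia has no further overlaps.
Priya starts exactly when Felix ends (back-to-back, no overlap), so Felix has no further overlaps.
Declan starts after Priya ends, so Priya has no further overlaps.
Jonas starts after Declan ends, so Declan has no further overlaps.
Amara starts after Jonas ends.
Every pair is clear; the schedule has no overlaps.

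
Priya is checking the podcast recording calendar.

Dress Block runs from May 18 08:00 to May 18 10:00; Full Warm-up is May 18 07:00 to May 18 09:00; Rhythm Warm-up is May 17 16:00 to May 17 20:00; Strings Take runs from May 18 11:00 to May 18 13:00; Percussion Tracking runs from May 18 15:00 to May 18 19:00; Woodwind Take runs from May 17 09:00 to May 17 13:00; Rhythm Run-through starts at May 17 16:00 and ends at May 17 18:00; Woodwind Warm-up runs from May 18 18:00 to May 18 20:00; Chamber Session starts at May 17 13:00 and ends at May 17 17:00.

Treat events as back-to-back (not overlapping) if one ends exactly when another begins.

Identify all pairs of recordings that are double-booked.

Chamber Session & Rhythm Run-through, Chamber Session & Rhythm Warm-up, Dress Block & Full Warm-up, Percussion Tracking & Woodwind Warm-up, Rhythm Run-through & Rhythm Warm-up

Two intervals overlap when each starts before the other ends.
Sorted by start: Woodwind Take, Chamber Session, Rhythm Warm-up, Rhythm Run-through, Full Warm-up, Dress Block, Strings Take, Percussion Tracking, Woodwind Warm-up.
Chamber Session starts exactly when Woodwind Take ends (back-to-back, no overlap), so Woodwind Take has no further overlaps.
Rhythm Warm-up starts before Chamber Session ends → Chamber Session and Rhythm Warm-up overlap.
Rhythm Run-through starts before Chamber Session ends → Chamber Session and Rhythm Run-through overlap.
Full Warm-up starts after Chamber Session ends, so Chamber Session has no further overlaps.
Rhythm Run-through starts before Rhythm Warm-up ends → Rhythm Warm-up and Rhythm Run-through overlap.
Full Warm-up starts after Rhythm Warm-up ends, so Rhythm Warm-up has no further overlaps.
Full Warm-up starts after Rhythm Run-through ends, so Rhythm Run-through has no further overlaps.
Dress Block starts before Full Warm-up ends → Full Warm-up and Dress Block overlap.
Strings Take starts after Full Warm-up ends, so Full Warm-up has no further overlaps.
Strings Take starts after Dress Block ends, so Dress Block has no further overlaps.
Percussion Tracking starts after Strings Take ends, so Strings Take has no further overlaps.
Woodwind Warm-up starts before Percussion Tracking ends → Percussion Tracking and Woodwind Warm-up overlap.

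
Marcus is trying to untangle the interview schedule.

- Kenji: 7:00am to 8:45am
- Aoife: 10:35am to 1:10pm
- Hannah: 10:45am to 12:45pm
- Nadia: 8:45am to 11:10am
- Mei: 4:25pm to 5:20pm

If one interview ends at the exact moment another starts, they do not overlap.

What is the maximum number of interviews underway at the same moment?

3

Sort all start/end points and keep a running count:
7:00am start Kenji → 1
8:45am end Kenji → 0
8:45am start Nadia → 1
10:35am start Aoife → 2
10:45am start Hannah → 3
11:10am end Nadia → 2
12:45pm end Hannah → 1
1:10pm end Aoife → 0
4:25pm start Mei → 1
5:20pm end Mei → 0
Peak is 3, at 10:45am (Aoife, Hannah, Nadia).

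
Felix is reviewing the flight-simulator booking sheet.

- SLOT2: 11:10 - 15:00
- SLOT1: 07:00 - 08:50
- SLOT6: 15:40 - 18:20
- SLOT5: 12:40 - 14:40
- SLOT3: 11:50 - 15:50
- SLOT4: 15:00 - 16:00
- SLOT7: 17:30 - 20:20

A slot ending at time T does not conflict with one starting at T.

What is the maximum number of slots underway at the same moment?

Sort all start/end points and keep a running count:
07:00 start SLOT1 → 1
08:50 end SLOT1 → 0
11:10 start SLOT2 → 1
11:50 start SLOT3 → 2
12:40 start SLOT5 → 3
14:40 end SLOT5 → 2
15:00 end SLOT2 → 1
15:00 start SLOT4 → 2
15:40 start SLOT6 → 3
15:50 end SLOT3 → 2
16:00 end SLOT4 → 1
17:30 start SLOT7 → 2
18:20 end SLOT6 → 1
20:20 end SLOT7 → 0
Peak is 3, at 12:40 (SLOT2, SLOT3, SLOT5).

3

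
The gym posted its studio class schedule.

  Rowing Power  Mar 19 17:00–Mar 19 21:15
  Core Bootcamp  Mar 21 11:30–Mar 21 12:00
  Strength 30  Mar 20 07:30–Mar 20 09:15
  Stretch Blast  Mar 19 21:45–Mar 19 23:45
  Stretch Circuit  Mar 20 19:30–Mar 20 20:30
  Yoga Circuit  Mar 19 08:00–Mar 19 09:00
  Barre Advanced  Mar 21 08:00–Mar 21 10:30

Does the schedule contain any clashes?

Sorted by start: Yoga Circuit, Rowing Power, Stretch Blast, Strength 30, Stretch Circuit, Barre Advanced, Core Bootcamp.
Rowing Power starts after Yoga Circuit ends; Yoga Circuit is clear from here.
Stretch Blast starts after Rowing Power ends; Rowing Power is clear from here.
Strength 30 starts after Stretch Blast ends; Stretch Blast is clear from here.
Stretch Circuit starts after Strength 30 ends; Strength 30 is clear from here.
Barre Advanced starts after Stretch Circuit ends; Stretch Circuit is clear from here.
Core Bootcamp starts after Barre Advanced ends.
Every pair is clear; the schedule has no overlaps.

No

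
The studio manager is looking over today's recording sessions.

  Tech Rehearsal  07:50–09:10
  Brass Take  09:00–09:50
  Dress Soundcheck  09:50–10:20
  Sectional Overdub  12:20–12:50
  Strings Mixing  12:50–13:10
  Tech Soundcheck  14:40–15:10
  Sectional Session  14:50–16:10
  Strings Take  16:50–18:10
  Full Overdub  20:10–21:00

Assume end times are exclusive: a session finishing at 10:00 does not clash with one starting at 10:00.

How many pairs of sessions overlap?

Sorted by start: Tech Rehearsal, Brass Take, Dress Soundcheck, Sectional Overdub, Strings Mixing, Tech Soundcheck, Sectional Session, Strings Take, Full Overdub.
Brass Take starts before Tech Rehearsal ends → Tech Rehearsal and Brass Take overlap.
Dress Soundcheck starts after Tech Rehearsal ends, so Tech Rehearsal has no further overlaps.
Dress Soundcheck starts exactly when Brass Take ends (back-to-back, no overlap), so Brass Take has no further overlaps.
Sectional Overdub starts after Dress Soundcheck ends, so Dress Soundcheck has no further overlaps.
Strings Mixing starts exactly when Sectional Overdub ends (back-to-back, no overlap), so Sectional Overdub has no further overlaps.
Tech Soundcheck starts after Strings Mixing ends, so Strings Mixing has no further overlaps.
Sectional Session starts before Tech Soundcheck ends → Tech Soundcheck and Sectional Session overlap.
Strings Take starts after Tech Soundcheck ends, so Tech Soundcheck has no further overlaps.
Strings Take starts after Sectional Session ends, so Sectional Session has no further overlaps.
Full Overdub starts after Strings Take ends.
Overlapping pairs: Brass Take & Tech Rehearsal, Sectional Session & Tech Soundcheck — 2 in total.

2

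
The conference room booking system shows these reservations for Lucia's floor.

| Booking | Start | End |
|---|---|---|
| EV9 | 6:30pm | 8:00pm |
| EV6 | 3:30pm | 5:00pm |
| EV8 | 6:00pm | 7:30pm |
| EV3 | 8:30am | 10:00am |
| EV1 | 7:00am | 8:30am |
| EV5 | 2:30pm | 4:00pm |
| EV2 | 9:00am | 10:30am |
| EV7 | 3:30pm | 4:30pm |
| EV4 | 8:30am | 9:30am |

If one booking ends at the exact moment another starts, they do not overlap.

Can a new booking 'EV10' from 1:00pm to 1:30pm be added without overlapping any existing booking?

Yes — the slot is free

EV1: ends 8:30am at or before EV10 starts 1:00pm → clear.
EV3: ends 10:00am at or before EV10 starts 1:00pm → clear.
EV4: ends 9:30am at or before EV10 starts 1:00pm → clear.
EV2: ends 10:30am at or before EV10 starts 1:00pm → clear.
EV5: starts 2:30pm at or after EV10 ends 1:30pm → clear.
EV6: starts 3:30pm at or after EV10 ends 1:30pm → clear.
EV7: starts 3:30pm at or after EV10 ends 1:30pm → clear.
EV8: starts 6:00pm at or after EV10 ends 1:30pm → clear.
EV9: starts 6:30pm at or after EV10 ends 1:30pm → clear.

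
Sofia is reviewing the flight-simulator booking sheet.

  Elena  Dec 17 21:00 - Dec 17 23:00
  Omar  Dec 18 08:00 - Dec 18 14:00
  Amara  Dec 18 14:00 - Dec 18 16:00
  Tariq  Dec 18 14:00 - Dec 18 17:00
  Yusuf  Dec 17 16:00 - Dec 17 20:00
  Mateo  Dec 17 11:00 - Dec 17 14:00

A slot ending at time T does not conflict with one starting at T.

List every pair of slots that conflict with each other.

Amara & Tariq

Sorted by start: Mateo, Yusuf, Elena, Omar, Tariq, Amara.
Yusuf starts after Mateo ends, so nothing later overlaps Mateo either.
Elena starts after Yusuf ends, so nothing later overlaps Yusuf either.
Omar starts after Elena ends, so nothing later overlaps Elena either.
Tariq starts exactly when Omar ends (back-to-back, no overlap), so nothing later overlaps Omar either.
Amara starts before Tariq ends → Tariq and Amara overlap.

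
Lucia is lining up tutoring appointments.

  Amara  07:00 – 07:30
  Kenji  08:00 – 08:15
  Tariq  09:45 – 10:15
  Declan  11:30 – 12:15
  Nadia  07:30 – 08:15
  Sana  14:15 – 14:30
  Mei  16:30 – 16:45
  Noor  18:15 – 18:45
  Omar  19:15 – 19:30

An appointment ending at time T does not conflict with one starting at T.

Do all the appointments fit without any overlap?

Sorted by start: Amara, Nadia, Kenji, Tariq, Declan, Sana, Mei, Noor, Omar.
Nadia starts exactly when Amara ends (back-to-back, no overlap) — done with Amara.
Kenji starts before Nadia ends → Nadia and Kenji overlap.
That's a conflict, so the schedule is not conflict-free.

No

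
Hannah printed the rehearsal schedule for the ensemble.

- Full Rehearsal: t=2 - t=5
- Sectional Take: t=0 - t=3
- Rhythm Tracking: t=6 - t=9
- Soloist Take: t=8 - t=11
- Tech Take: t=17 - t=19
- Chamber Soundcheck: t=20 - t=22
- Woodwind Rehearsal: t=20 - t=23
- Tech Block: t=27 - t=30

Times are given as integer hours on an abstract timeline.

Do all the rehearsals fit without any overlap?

Sorted by start: Sectional Take, Full Rehearsal, Rhythm Tracking, Soloist Take, Tech Take, Chamber Soundcheck, Woodwind Rehearsal, Tech Block.
Full Rehearsal starts before Sectional Take ends → Sectional Take and Full Rehearsal overlap.
That's a conflict, so the schedule is not conflict-free.

No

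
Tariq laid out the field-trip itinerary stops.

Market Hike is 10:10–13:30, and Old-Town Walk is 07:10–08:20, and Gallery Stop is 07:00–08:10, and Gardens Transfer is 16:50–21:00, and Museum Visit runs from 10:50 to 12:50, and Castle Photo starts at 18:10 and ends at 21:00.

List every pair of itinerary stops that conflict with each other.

Castle Photo & Gardens Transfer, Gallery Stop & Old-Town Walk, Market Hike & Museum Visit

Sorted by start: Gallery Stop, Old-Town Walk, Market Hike, Museum Visit, Gardens Transfer, Castle Photo.
Old-Town Walk starts before Gallery Stop ends → Gallery Stop and Old-Town Walk overlap.
Market Hike starts after Gallery Stop ends, so Gallery Stop has no further overlaps.
Market Hike starts after Old-Town Walk ends, so Old-Town Walk has no further overlaps.
Museum Visit starts before Market Hike ends → Market Hike and Museum Visit overlap.
Gardens Transfer starts after Market Hike ends, so Market Hike has no further overlaps.
Gardens Transfer starts after Museum Visit ends, so Museum Visit has no further overlaps.
Castle Photo starts before Gardens Transfer ends → Gardens Transfer and Castle Photo overlap.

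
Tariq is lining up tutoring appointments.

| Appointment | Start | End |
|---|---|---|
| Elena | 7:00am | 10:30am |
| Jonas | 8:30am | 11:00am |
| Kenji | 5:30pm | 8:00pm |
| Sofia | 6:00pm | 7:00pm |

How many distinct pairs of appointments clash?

Sorted by start: Elena, Jonas, Kenji, Sofia.
Jonas starts before Elena ends → Elena and Jonas overlap.
Kenji starts after Elena ends; Elena is clear from here.
Kenji starts after Jonas ends; Jonas is clear from here.
Sofia starts before Kenji ends → Kenji and Sofia overlap.
Overlapping pairs: Elena & Jonas, Kenji & Sofia — 2 in total.

2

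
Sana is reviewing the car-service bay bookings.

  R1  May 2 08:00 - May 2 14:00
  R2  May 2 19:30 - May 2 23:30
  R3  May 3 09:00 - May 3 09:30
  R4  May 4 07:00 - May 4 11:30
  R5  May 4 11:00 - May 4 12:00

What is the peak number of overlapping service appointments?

Walk through starts and ends in time order (an end at T is processed before a start at T):
May 2 08:00 start R1 → 1
May 2 14:00 end R1 → 0
May 2 19:30 start R2 → 1
May 2 23:30 end R2 → 0
May 3 09:00 start R3 → 1
May 3 09:30 end R3 → 0
May 4 07:00 start R4 → 1
May 4 11:00 start R5 → 2
May 4 11:30 end R4 → 1
May 4 12:00 end R5 → 0
Peak is 2, at May 4 11:00 (R4, R5).

2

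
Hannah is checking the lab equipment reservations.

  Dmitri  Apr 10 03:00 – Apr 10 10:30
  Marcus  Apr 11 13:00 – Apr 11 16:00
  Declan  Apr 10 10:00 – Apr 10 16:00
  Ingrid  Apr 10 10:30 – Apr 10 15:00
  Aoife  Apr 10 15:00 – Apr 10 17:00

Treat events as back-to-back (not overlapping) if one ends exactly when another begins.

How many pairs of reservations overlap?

Two intervals overlap when each starts before the other ends.
Sorted by start: Dmitri, Declan, Ingrid, Aoife, Marcus.
Declan starts before Dmitri ends → Dmitri and Declan overlap.
Ingrid starts exactly when Dmitri ends (back-to-back, no overlap), so Dmitri has no further overlaps.
Ingrid starts before Declan ends → Declan and Ingrid overlap.
Aoife starts before Declan ends → Declan and Aoife overlap.
Marcus starts after Declan ends.
Aoife starts exactly when Ingrid ends (back-to-back, no overlap), so Ingrid has no further overlaps.
Marcus starts after Aoife ends.
Overlapping pairs: Aoife & Declan, Declan & Dmitri, Declan & Ingrid — 3 in total.

3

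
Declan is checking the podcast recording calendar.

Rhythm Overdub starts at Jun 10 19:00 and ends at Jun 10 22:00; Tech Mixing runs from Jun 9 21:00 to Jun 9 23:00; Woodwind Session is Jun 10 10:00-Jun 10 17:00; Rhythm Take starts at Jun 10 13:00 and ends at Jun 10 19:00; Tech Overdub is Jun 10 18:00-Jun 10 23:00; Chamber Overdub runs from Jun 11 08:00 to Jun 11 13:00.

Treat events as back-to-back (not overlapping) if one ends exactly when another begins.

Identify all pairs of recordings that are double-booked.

Rhythm Overdub & Tech Overdub, Rhythm Take & Tech Overdub, Rhythm Take & Woodwind Session

Sorted by start: Tech Mixing, Woodwind Session, Rhythm Take, Tech Overdub, Rhythm Overdub, Chamber Overdub.
Woodwind Session starts after Tech Mixing ends, so nothing later overlaps Tech Mixing either.
Rhythm Take starts before Woodwind Session ends → Woodwind Session and Rhythm Take overlap.
Tech Overdub starts after Woodwind Session ends, so nothing later overlaps Woodwind Session either.
Tech Overdub starts before Rhythm Take ends → Rhythm Take and Tech Overdub overlap.
Rhythm Overdub starts exactly when Rhythm Take ends (back-to-back, no overlap), so nothing later overlaps Rhythm Take either.
Rhythm Overdub starts before Tech Overdub ends → Tech Overdub and Rhythm Overdub overlap.
Chamber Overdub starts after Tech Overdub ends.
Chamber Overdub starts after Rhythm Overdub ends.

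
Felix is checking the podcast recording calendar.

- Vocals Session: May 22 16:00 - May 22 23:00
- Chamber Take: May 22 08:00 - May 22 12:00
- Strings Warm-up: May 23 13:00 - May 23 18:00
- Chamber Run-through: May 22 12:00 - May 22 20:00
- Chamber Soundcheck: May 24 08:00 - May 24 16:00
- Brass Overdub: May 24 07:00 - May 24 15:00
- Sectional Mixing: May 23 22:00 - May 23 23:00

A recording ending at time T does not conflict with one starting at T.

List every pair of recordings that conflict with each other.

Brass Overdub & Chamber Soundcheck, Chamber Run-through & Vocals Session

Check each pair: they overlap iff neither finishes before the other starts.
Sorted by start: Chamber Take, Chamber Run-through, Vocals Session, Strings Warm-up, Sectional Mixing, Brass Overdub, Chamber Soundcheck.
Chamber Run-through starts exactly when Chamber Take ends (back-to-back, no overlap) — done with Chamber Take.
Vocals Session starts before Chamber Run-through ends → Chamber Run-through and Vocals Session overlap.
Strings Warm-up starts after Chamber Run-through ends — done with Chamber Run-through.
Strings Warm-up starts after Vocals Session ends — done with Vocals Session.
Sectional Mixing starts after Strings Warm-up ends — done with Strings Warm-up.
Brass Overdub starts after Sectional Mixing ends — done with Sectional Mixing.
Chamber Soundcheck starts before Brass Overdub ends → Brass Overdub and Chamber Soundcheck overlap.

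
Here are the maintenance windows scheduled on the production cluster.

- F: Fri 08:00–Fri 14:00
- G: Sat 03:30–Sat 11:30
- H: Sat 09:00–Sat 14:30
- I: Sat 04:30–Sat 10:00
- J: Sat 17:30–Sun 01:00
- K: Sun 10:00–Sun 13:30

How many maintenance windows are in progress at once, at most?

3

Sweep the timeline, counting +1 at each start and −1 at each end (ends before starts at a tie):
Fri 08:00 start F → 1
Fri 14:00 end F → 0
Sat 03:30 start G → 1
Sat 04:30 start I → 2
Sat 09:00 start H → 3
Sat 10:00 end I → 2
Sat 11:30 end G → 1
Sat 14:30 end H → 0
Sat 17:30 start J → 1
Sun 01:00 end J → 0
Sun 10:00 start K → 1
Sun 13:30 end K → 0
Peak is 3, at Sat 09:00 (G, H, I).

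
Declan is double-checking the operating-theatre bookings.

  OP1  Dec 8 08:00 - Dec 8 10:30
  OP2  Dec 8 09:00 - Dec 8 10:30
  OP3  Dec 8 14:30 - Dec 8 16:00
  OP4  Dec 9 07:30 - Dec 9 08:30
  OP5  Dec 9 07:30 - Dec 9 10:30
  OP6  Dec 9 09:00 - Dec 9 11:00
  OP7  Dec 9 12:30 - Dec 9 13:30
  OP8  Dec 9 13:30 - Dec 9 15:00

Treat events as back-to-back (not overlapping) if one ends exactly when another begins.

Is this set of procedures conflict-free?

No

Sorted by start: OP1, OP2, OP3, OP4, OP5, OP6, OP7, OP8.
OP2 starts before OP1 ends → OP1 and OP2 overlap.
That's a conflict, so the schedule is not conflict-free.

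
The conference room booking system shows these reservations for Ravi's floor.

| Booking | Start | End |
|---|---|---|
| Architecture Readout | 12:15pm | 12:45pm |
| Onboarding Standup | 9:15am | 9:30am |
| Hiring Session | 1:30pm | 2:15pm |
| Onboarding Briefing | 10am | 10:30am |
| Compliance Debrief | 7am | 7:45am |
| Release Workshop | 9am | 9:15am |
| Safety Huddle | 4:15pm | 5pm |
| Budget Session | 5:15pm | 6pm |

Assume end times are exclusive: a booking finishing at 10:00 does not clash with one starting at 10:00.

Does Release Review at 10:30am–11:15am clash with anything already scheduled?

No — it doesn't clash with anything

Compliance Debrief: ends 7:45am at or before Release Review starts 10:30am → clear.
Release Workshop: ends 9:15am at or before Release Review starts 10:30am → clear.
Onboarding Standup: ends 9:30am at or before Release Review starts 10:30am → clear.
Onboarding Briefing: ends 10:30am at or before Release Review starts 10:30am → clear.
Architecture Readout: starts 12:15pm at or after Release Review ends 11:15am → clear.
Hiring Session: starts 1:30pm at or after Release Review ends 11:15am → clear.
Safety Huddle: starts 4:15pm at or after Release Review ends 11:15am → clear.
Budget Session: starts 5:15pm at or after Release Review ends 11:15am → clear.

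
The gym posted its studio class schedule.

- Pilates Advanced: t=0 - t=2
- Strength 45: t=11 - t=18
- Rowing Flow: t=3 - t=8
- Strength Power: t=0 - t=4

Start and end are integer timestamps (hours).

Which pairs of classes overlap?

Pilates Advanced & Strength Power, Rowing Flow & Strength Power

Sorted by start: Pilates Advanced, Strength Power, Rowing Flow, Strength 45.
Strength Power starts before Pilates Advanced ends → Pilates Advanced and Strength Power overlap.
Rowing Flow starts after Pilates Advanced ends, so Pilates Advanced has no further overlaps.
Rowing Flow starts before Strength Power ends → Strength Power and Rowing Flow overlap.
Strength 45 starts after Strength Power ends.
Strength 45 starts after Rowing Flow ends.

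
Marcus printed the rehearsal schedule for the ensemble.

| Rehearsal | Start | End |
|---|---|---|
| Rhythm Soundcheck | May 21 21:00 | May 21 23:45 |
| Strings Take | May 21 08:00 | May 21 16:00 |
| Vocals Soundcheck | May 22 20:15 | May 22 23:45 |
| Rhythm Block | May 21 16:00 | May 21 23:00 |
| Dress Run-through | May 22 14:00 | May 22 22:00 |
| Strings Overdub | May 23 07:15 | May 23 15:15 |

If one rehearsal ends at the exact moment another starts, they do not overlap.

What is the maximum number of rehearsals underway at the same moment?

Sweep the timeline, counting +1 at each start and −1 at each end (ends before starts at a tie):
May 21 08:00 start Strings Take → 1
May 21 16:00 end Strings Take → 0
May 21 16:00 start Rhythm Block → 1
May 21 21:00 start Rhythm Soundcheck → 2
May 21 23:00 end Rhythm Block → 1
May 21 23:45 end Rhythm Soundcheck → 0
May 22 14:00 start Dress Run-through → 1
May 22 20:15 start Vocals Soundcheck → 2
May 22 22:00 end Dress Run-through → 1
May 22 23:45 end Vocals Soundcheck → 0
May 23 07:15 start Strings Overdub → 1
May 23 15:15 end Strings Overdub → 0
Peak is 2, at May 21 21:00 (Rhythm Block, Rhythm Soundcheck).

2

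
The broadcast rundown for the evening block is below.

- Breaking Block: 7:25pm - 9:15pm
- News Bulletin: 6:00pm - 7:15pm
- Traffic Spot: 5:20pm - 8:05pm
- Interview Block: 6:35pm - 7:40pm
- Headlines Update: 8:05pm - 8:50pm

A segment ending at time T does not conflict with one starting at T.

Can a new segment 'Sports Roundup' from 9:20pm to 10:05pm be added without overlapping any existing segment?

Traffic Spot: ends 8:05pm at or before Sports Roundup starts 9:20pm → clear.
News Bulletin: ends 7:15pm at or before Sports Roundup starts 9:20pm → clear.
Interview Block: ends 7:40pm at or before Sports Roundup starts 9:20pm → clear.
Breaking Block: ends 9:15pm at or before Sports Roundup starts 9:20pm → clear.
Headlines Update: ends 8:50pm at or before Sports Roundup starts 9:20pm → clear.

Yes — the slot is free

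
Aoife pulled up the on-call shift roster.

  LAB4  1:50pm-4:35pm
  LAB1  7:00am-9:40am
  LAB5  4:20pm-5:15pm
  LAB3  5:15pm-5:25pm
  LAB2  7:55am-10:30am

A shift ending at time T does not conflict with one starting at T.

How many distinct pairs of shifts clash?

2

Sorted by start: LAB1, LAB2, LAB4, LAB5, LAB3.
LAB2 starts before LAB1 ends → LAB1 and LAB2 overlap.
LAB4 starts after LAB1 ends — done with LAB1.
LAB4 starts after LAB2 ends — done with LAB2.
LAB5 starts before LAB4 ends → LAB4 and LAB5 overlap.
LAB3 starts after LAB4 ends.
LAB3 starts exactly when LAB5 ends (back-to-back, no overlap).
Overlapping pairs: LAB1 & LAB2, LAB4 & LAB5 — 2 in total.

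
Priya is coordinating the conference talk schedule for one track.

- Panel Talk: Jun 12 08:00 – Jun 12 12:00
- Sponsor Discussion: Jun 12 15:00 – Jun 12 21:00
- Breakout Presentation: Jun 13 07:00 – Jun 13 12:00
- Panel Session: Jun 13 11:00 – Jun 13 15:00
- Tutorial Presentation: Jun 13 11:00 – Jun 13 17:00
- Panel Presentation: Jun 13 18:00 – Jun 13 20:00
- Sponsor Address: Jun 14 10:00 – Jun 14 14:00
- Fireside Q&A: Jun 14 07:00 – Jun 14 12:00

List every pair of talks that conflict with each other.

Breakout Presentation & Panel Session, Breakout Presentation & Tutorial Presentation, Fireside Q&A & Sponsor Address, Panel Session & Tutorial Presentation

Sorted by start: Panel Talk, Sponsor Discussion, Breakout Presentation, Panel Session, Tutorial Presentation, Panel Presentation, Fireside Q&A, Sponsor Address.
Sponsor Discussion starts after Panel Talk ends; Panel Talk is clear from here.
Breakout Presentation starts after Sponsor Discussion ends; Sponsor Discussion is clear from here.
Panel Session starts before Breakout Presentation ends → Breakout Presentation and Panel Session overlap.
Tutorial Presentation starts before Breakout Presentation ends → Breakout Presentation and Tutorial Presentation overlap.
Panel Presentation starts after Breakout Presentation ends; Breakout Presentation is clear from here.
Tutorial Presentation starts before Panel Session ends → Panel Session and Tutorial Presentation overlap.
Panel Presentation starts after Panel Session ends; Panel Session is clear from here.
Panel Presentation starts after Tutorial Presentation ends; Tutorial Presentation is clear from here.
Fireside Q&A starts after Panel Presentation ends; Panel Presentation is clear from here.
Sponsor Address starts before Fireside Q&A ends → Fireside Q&A and Sponsor Address overlap.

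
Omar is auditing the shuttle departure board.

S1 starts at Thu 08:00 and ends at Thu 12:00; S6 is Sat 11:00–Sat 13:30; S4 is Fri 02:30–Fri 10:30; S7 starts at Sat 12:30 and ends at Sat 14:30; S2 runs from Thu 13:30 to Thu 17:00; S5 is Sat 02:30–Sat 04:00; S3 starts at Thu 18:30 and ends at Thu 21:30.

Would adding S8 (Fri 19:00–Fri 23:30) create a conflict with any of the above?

S1: ends Thu 12:00 at or before S8 starts Fri 19:00 → clear.
S2: ends Thu 17:00 at or before S8 starts Fri 19:00 → clear.
S3: ends Thu 21:30 at or before S8 starts Fri 19:00 → clear.
S4: ends Fri 10:30 at or before S8 starts Fri 19:00 → clear.
S5: starts Sat 02:30 at or after S8 ends Fri 23:30 → clear.
S6: starts Sat 11:00 at or after S8 ends Fri 23:30 → clear.
S7: starts Sat 12:30 at or after S8 ends Fri 23:30 → clear.

No — it doesn't clash with anything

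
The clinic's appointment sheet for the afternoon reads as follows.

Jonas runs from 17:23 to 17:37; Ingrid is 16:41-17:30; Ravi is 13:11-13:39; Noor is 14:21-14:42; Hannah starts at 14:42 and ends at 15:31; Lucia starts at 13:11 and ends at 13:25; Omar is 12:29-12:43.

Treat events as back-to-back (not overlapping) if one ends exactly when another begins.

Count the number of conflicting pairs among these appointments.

2

Sorted by start: Omar, Lucia, Ravi, Noor, Hannah, Ingrid, Jonas.
Lucia starts after Omar ends, so nothing later overlaps Omar either.
Ravi starts before Lucia ends → Lucia and Ravi overlap.
Noor starts after Lucia ends, so nothing later overlaps Lucia either.
Noor starts after Ravi ends, so nothing later overlaps Ravi either.
Hannah starts exactly when Noor ends (back-to-back, no overlap), so nothing later overlaps Noor either.
Ingrid starts after Hannah ends, so nothing later overlaps Hannah either.
Jonas starts before Ingrid ends → Ingrid and Jonas overlap.
Overlapping pairs: Ingrid & Jonas, Lucia & Ravi — 2 in total.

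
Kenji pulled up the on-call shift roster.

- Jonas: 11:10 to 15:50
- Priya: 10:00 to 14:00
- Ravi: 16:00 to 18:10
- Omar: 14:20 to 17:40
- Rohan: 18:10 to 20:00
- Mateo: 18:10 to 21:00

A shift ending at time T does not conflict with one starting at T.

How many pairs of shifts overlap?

Two intervals overlap when each starts before the other ends.
Sorted by start: Priya, Jonas, Omar, Ravi, Rohan, Mateo.
Jonas starts before Priya ends → Priya and Jonas overlap.
Omar starts after Priya ends — done with Priya.
Omar starts before Jonas ends → Jonas and Omar overlap.
Ravi starts after Jonas ends — done with Jonas.
Ravi starts before Omar ends → Omar and Ravi overlap.
Rohan starts after Omar ends — done with Omar.
Rohan starts exactly when Ravi ends (back-to-back, no overlap) — done with Ravi.
Mateo starts before Rohan ends → Rohan and Mateo overlap.
Overlapping pairs: Jonas & Omar, Jonas & Priya, Mateo & Rohan, Omar & Ravi — 4 in total.

4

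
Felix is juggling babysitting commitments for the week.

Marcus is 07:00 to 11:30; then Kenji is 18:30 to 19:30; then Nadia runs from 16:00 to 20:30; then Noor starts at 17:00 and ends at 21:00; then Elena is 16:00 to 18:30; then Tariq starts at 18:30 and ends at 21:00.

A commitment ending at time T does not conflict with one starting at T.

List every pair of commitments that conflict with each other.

Sorted by start: Marcus, Nadia, Elena, Noor, Kenji, Tariq.
Nadia starts after Marcus ends — done with Marcus.
Elena starts before Nadia ends → Nadia and Elena overlap.
Noor starts before Nadia ends → Nadia and Noor overlap.
Kenji starts before Nadia ends → Nadia and Kenji overlap.
Tariq starts before Nadia ends → Nadia and Tariq overlap.
Noor starts before Elena ends → Elena and Noor overlap.
Kenji starts exactly when Elena ends (back-to-back, no overlap) — done with Elena.
Kenji starts before Noor ends → Noor and Kenji overlap.
Tariq starts before Noor ends → Noor and Tariq overlap.
Tariq starts before Kenji ends → Kenji and Tariq overlap.

Elena & Nadia, Elena & Noor, Kenji & Nadia, Kenji & Noor, Kenji & Tariq, Nadia & Noor, Nadia & Tariq, Noor & Tariq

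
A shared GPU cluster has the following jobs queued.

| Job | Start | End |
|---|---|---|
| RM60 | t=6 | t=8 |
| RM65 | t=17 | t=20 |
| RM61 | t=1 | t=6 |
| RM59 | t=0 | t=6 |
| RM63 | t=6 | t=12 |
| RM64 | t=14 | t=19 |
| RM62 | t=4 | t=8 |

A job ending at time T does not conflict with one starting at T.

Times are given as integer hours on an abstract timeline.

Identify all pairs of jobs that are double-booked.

Sorted by start: RM59, RM61, RM62, RM60, RM63, RM64, RM65.
RM61 starts before RM59 ends → RM59 and RM61 overlap.
RM62 starts before RM59 ends → RM59 and RM62 overlap.
RM60 starts exactly when RM59 ends (back-to-back, no overlap) — done with RM59.
RM62 starts before RM61 ends → RM61 and RM62 overlap.
RM60 starts exactly when RM61 ends (back-to-back, no overlap) — done with RM61.
RM60 starts before RM62 ends → RM62 and RM60 overlap.
RM63 starts before RM62 ends → RM62 and RM63 overlap.
RM64 starts after RM62 ends — done with RM62.
RM63 starts before RM60 ends → RM60 and RM63 overlap.
RM64 starts after RM60 ends — done with RM60.
RM64 starts after RM63 ends — done with RM63.
RM65 starts before RM64 ends → RM64 and RM65 overlap.

RM59 & RM61, RM59 & RM62, RM60 & RM62, RM60 & RM63, RM61 & RM62, RM62 & RM63, RM64 & RM65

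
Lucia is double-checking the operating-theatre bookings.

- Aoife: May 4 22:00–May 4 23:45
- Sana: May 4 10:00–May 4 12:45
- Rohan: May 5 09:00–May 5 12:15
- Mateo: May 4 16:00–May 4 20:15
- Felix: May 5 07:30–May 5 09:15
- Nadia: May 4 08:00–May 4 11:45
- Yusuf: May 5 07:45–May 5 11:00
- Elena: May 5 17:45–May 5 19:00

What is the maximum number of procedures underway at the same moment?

3

Walk through starts and ends in time order (an end at T is processed before a start at T):
May 4 08:00 start Nadia → 1
May 4 10:00 start Sana → 2
May 4 11:45 end Nadia → 1
May 4 12:45 end Sana → 0
May 4 16:00 start Mateo → 1
May 4 20:15 end Mateo → 0
May 4 22:00 start Aoife → 1
May 4 23:45 end Aoife → 0
May 5 07:30 start Felix → 1
May 5 07:45 start Yusuf → 2
May 5 09:00 start Rohan → 3
May 5 09:15 end Felix → 2
May 5 11:00 end Yusuf → 1
May 5 12:15 end Rohan → 0
May 5 17:45 start Elena → 1
May 5 19:00 end Elena → 0
Peak is 3, at May 5 09:00 (Felix, Rohan, Yusuf).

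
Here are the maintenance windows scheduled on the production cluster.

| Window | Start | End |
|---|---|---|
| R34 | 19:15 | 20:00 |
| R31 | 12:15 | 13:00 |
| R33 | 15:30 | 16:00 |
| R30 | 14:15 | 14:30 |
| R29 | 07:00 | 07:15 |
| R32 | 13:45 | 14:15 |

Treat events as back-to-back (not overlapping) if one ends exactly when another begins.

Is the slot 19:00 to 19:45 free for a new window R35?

No — it overlaps R34

R29: ends 07:15 at or before R35 starts 19:00 → clear.
R31: ends 13:00 at or before R35 starts 19:00 → clear.
R32: ends 14:15 at or before R35 starts 19:00 → clear.
R30: ends 14:30 at or before R35 starts 19:00 → clear.
R33: ends 16:00 at or before R35 starts 19:00 → clear.
R34: starts 19:15 before R35 ends 19:45, and ends 20:00 after R35 starts 19:00 → overlap.
R35 overlaps R34.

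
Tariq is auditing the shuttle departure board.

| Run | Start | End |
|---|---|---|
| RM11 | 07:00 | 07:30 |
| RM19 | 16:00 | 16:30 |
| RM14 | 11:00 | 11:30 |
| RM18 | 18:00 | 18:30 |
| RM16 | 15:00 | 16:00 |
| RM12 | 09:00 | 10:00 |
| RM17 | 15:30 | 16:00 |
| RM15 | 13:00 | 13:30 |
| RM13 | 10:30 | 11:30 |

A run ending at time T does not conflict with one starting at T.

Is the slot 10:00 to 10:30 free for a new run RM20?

RM11: ends 07:30 at or before RM20 starts 10:00 → clear.
RM12: ends 10:00 at or before RM20 starts 10:00 → clear.
RM13: starts 10:30 at or after RM20 ends 10:30 → clear.
RM14: starts 11:00 at or after RM20 ends 10:30 → clear.
RM15: starts 13:00 at or after RM20 ends 10:30 → clear.
RM16: starts 15:00 at or after RM20 ends 10:30 → clear.
RM17: starts 15:30 at or after RM20 ends 10:30 → clear.
RM19: starts 16:00 at or after RM20 ends 10:30 → clear.
RM18: starts 18:00 at or after RM20 ends 10:30 → clear.

Yes — the slot is free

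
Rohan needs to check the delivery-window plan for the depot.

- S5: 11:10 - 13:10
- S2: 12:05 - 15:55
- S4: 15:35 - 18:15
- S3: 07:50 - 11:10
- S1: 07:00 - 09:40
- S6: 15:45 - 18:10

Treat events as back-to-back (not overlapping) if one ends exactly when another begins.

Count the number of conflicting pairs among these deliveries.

5

Sorted by start: S1, S3, S5, S2, S4, S6.
S3 starts before S1 ends → S1 and S3 overlap.
S5 starts after S1 ends, so S1 has no further overlaps.
S5 starts exactly when S3 ends (back-to-back, no overlap), so S3 has no further overlaps.
S2 starts before S5 ends → S5 and S2 overlap.
S4 starts after S5 ends, so S5 has no further overlaps.
S4 starts before S2 ends → S2 and S4 overlap.
S6 starts before S2 ends → S2 and S6 overlap.
S6 starts before S4 ends → S4 and S6 overlap.
Overlapping pairs: S1 & S3, S2 & S4, S2 & S5, S2 & S6, S4 & S6 — 5 in total.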